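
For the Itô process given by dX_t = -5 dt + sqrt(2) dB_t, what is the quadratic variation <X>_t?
<X>_t = 2*t

For an Itô process dX_t = a(t) dt + b(t) dB_t, the quadratic variation is <X>_t = int_0^t b(s)^2 ds (the drift term does not contribute). Here b(s) = sqrt(2), so
  b(s)^2 = 2.
Integrating from 0 to t:
  <X>_t = int_0^t (2) ds = 2*t.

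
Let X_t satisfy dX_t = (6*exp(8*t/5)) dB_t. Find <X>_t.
<X>_t = 45*exp(16*t/5)/4 - 45/4

For an Itô process dX_t = a(t) dt + b(t) dB_t, the quadratic variation is <X>_t = int_0^t b(s)^2 ds (the drift term does not contribute). Here b(s) = 6*exp(8*s/5), so
  b(s)^2 = 36*exp(16*s/5).
Integrating from 0 to t:
  <X>_t = int_0^t (36*exp(16*s/5)) ds = 45*exp(16*t/5)/4 - 45/4.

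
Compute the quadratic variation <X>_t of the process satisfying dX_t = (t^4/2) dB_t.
<X>_t = t^9/36

For an Itô process dX_t = a(t) dt + b(t) dB_t, the quadratic variation is <X>_t = int_0^t b(s)^2 ds (the drift term does not contribute). Here b(s) = s^4/2, so
  b(s)^2 = s^8/4.
Integrating from 0 to t:
  <X>_t = int_0^t (s^8/4) ds = t^9/36.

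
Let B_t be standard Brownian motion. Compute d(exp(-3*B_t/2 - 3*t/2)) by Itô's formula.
d(exp(-3*B_t/2 - 3*t/2)) = (-3*exp(-3*B_t/2 - 3*t/2)/8) dt + (-3*exp(-3*B_t/2 - 3*t/2)/2) dB_t

Itô's formula for f(t, x): d f(t, B_t) = (f_t + (1/2) f_xx) dt + f_x dB_t. Compute partials of f(t, x) = exp(-3*t/2 - 3*x/2):
  f_t(t,x)  = -3*exp(-3*t/2 - 3*x/2)/2
  f_x(t,x)  = -3*exp(-3*t/2 - 3*x/2)/2
  f_xx(t,x) = 9*exp(-3*t/2 - 3*x/2)/4
Assemble drift = f_t + (1/2) f_xx = -3*exp(-3*t/2 - 3*x/2)/8 and diffusion = f_x = -3*exp(-3*t/2 - 3*x/2)/2. Substituting x = B_t:
  d(exp(-3*B_t/2 - 3*t/2)) = (-3*exp(-3*B_t/2 - 3*t/2)/8) dt + (-3*exp(-3*B_t/2 - 3*t/2)/2) dB_t.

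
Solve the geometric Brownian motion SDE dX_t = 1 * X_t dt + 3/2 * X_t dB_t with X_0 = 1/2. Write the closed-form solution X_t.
X_t = 1/2 * exp((-1/8) * t + (3/2) * B_t)

For GBM dX = mu X dt + sigma X dB with X_0 = x_0, apply Itô to Y = log X: dY = (mu - sigma^2/2) dt + sigma dB, so Y_t = log(x_0) + (mu - sigma^2/2) t + sigma B_t and hence X_t = x_0 * exp((mu - sigma^2/2) t + sigma B_t).
With mu = 1, sigma = 3/2, x_0 = 1/2, this gives:
  X_t = 1/2 * exp((-1/8) * t + (3/2) * B_t).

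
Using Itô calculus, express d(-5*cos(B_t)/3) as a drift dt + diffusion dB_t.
d(-5*cos(B_t)/3) = (5*cos(B_t)/6) dt + (5*sin(B_t)/3) dB_t

Itô's formula for f(B_t) gives d f(B_t) = f'(B_t) dB_t + (1/2) f''(B_t) dt. Compute derivatives of f(x) = -5*cos(x)/3:
  f'(x)  = 5*sin(x)/3
  f''(x) = 5*cos(x)/3
Substitute x = B_t and multiply the f'' term by 1/2:
  drift     = (1/2) * (5*cos(x)/3) evaluated at B_t = 5*cos(B_t)/6
  diffusion = (5*sin(x)/3) evaluated at B_t = 5*sin(B_t)/3
Therefore d(-5*cos(B_t)/3) = (5*cos(B_t)/6) dt + (5*sin(B_t)/3) dB_t.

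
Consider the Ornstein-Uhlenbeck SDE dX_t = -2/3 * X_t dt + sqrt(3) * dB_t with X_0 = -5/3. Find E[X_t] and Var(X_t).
E[X_t] = -5*exp(-2*t/3)/3; Var(X_t) = 9/4 - 9*exp(-4*t/3)/4

The OU SDE dX = -theta X dt + sigma dB admits the integrating factor exp(theta t): d(exp(theta t) X_t) = sigma exp(theta t) dB_t. Integrating from 0 to t:
  X_t = x_0 * exp(-theta t) + sigma * int_0^t exp(-theta (t-s)) dB_s.
The Itô integral has mean 0 and (by the Itô isometry) variance sigma^2 * int_0^t exp(-2 theta (t - s)) ds = sigma^2 * (1 - exp(-2 theta t)) / (2 theta).
With theta = 2/3, sigma = sqrt(3), x_0 = -5/3:
  E[X_t] = -5/3 * exp(-2/3 t) = -5*exp(-2*t/3)/3
  Var(X_t) = (sqrt(3))^2 * (1 - exp(-2*2/3 t)) / (2 * 2/3) = 9/4 - 9*exp(-4*t/3)/4.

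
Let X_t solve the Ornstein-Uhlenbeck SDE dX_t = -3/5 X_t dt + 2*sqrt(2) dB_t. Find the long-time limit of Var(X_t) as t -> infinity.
lim Var(X_t) = 20/3

The OU SDE dX = -theta X dt + sigma dB admits the integrating factor exp(theta t): d(exp(theta t) X_t) = sigma exp(theta t) dB_t. Integrating from 0 to t gives X_t = x_0 * exp(-theta t) + sigma * int_0^t exp(-theta (t-s)) dB_s for any initial x_0. The Itô integral has variance (by the Itô isometry) sigma^2 * int_0^t exp(-2 theta (t - s)) ds = sigma^2 * (1 - exp(-2 theta t)) / (2 theta), independent of x_0.
With theta = 3/5, sigma = 2*sqrt(2):
  Var(X_t) = (2*sqrt(2))^2 * (1 - exp(-2*3/5 t)) / (2 * 3/5) = 20/3 - 20*exp(-6*t/5)/3.
As t -> infinity, exp(-2*3/5 t) -> 0, so the stationary variance is sigma^2 / (2 theta) = 20/3.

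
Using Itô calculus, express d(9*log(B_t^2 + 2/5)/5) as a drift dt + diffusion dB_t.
d(9*log(B_t^2 + 2/5)/5) = (9*(2 - 5*B_t^2)/(5*B_t^2 + 2)^2) dt + (18*B_t/(5*B_t^2 + 2)) dB_t

Itô's formula for f(B_t) gives d f(B_t) = f'(B_t) dB_t + (1/2) f''(B_t) dt. Compute derivatives of f(x) = 9*log(x^2 + 2/5)/5:
  f'(x)  = 18*x/(5*x^2 + 2)
  f''(x) = 18*(2 - 5*x^2)/(5*x^2 + 2)^2
Substitute x = B_t and multiply the f'' term by 1/2:
  drift     = (1/2) * (18*(2 - 5*x^2)/(5*x^2 + 2)^2) evaluated at B_t = 9*(2 - 5*B_t^2)/(5*B_t^2 + 2)^2
  diffusion = (18*x/(5*x^2 + 2)) evaluated at B_t = 18*B_t/(5*B_t^2 + 2)
Therefore d(9*log(B_t^2 + 2/5)/5) = (9*(2 - 5*B_t^2)/(5*B_t^2 + 2)^2) dt + (18*B_t/(5*B_t^2 + 2)) dB_t.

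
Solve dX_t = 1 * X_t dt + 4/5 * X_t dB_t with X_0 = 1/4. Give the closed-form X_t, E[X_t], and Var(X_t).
X_t = 1/4 * exp((17/25) t + (4/5) B_t); E[X_t] = exp(t)/4; Var(X_t) = (exp(16*t/25) - 1)*exp(2*t)/16

For GBM dX = mu X dt + sigma X dB with X_0 = x_0, apply Itô to Y = log X: dY = (mu - sigma^2/2) dt + sigma dB, so Y_t = log(x_0) + (mu - sigma^2/2) t + sigma B_t and hence X_t = x_0 * exp((mu - sigma^2/2) t + sigma B_t).
With mu = 1, sigma = 4/5, x_0 = 1/4, this gives:
  X_t = 1/4 * exp((17/25) * t + (4/5) * B_t).
Since sigma*B_t ~ Normal(0, sigma^2 t), E[exp(sigma*B_t)] = exp(sigma^2 t / 2); so E[X_t] = x_0 * exp((mu - sigma^2/2) t) * exp(sigma^2 t / 2) = x_0 * exp(mu t) = exp(t)/4.
Var(X_t) = E[X_t^2] - (E[X_t])^2 = x_0^2 * exp(2 mu t) * (exp(sigma^2 t) - 1) = (exp(16*t/25) - 1)*exp(2*t)/16.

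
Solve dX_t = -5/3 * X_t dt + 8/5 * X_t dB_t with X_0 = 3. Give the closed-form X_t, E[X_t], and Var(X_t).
X_t = 3 * exp((-221/75) t + (8/5) B_t); E[X_t] = 3*exp(-5*t/3); Var(X_t) = (9*exp(64*t/25) - 9)*exp(-10*t/3)

For GBM dX = mu X dt + sigma X dB with X_0 = x_0, apply Itô to Y = log X: dY = (mu - sigma^2/2) dt + sigma dB, so Y_t = log(x_0) + (mu - sigma^2/2) t + sigma B_t and hence X_t = x_0 * exp((mu - sigma^2/2) t + sigma B_t).
With mu = -5/3, sigma = 8/5, x_0 = 3, this gives:
  X_t = 3 * exp((-221/75) * t + (8/5) * B_t).
Since sigma*B_t ~ Normal(0, sigma^2 t), E[exp(sigma*B_t)] = exp(sigma^2 t / 2); so E[X_t] = x_0 * exp((mu - sigma^2/2) t) * exp(sigma^2 t / 2) = x_0 * exp(mu t) = 3*exp(-5*t/3).
Var(X_t) = E[X_t^2] - (E[X_t])^2 = x_0^2 * exp(2 mu t) * (exp(sigma^2 t) - 1) = (9*exp(64*t/25) - 9)*exp(-10*t/3).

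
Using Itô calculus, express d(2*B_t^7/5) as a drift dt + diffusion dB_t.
d(2*B_t^7/5) = (42*B_t^5/5) dt + (14*B_t^6/5) dB_t

Itô's formula for f(B_t) gives d f(B_t) = f'(B_t) dB_t + (1/2) f''(B_t) dt. Compute derivatives of f(x) = 2*x^7/5:
  f'(x)  = 14*x^6/5
  f''(x) = 84*x^5/5
Substitute x = B_t and multiply the f'' term by 1/2:
  drift     = (1/2) * (84*x^5/5) evaluated at B_t = 42*B_t^5/5
  diffusion = (14*x^6/5) evaluated at B_t = 14*B_t^6/5
Therefore d(2*B_t^7/5) = (42*B_t^5/5) dt + (14*B_t^6/5) dB_t.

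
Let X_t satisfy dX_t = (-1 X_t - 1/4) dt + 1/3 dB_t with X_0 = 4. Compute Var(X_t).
Var(X_t) = 1/18 - exp(-2*t)/18

The variance V(t) = Var(X_t) satisfies V'(t) = 2 a V(t) + c^2 with V(0) = 0 (drift coefficient is linear in X, diffusion is constant). With a = -1, c = 1/3, the solution is
  V(t) = (c^2 / (2 a)) * (exp(2 a t) - 1)
       = ((1/3)^2 / (2*(-1))) * (exp((-2) t) - 1)
       = 1/18 - exp(-2*t)/18.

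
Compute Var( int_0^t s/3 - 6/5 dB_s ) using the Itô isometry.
Var = t*(25*t^2 - 270*t + 972)/675

The Itô integral of a deterministic integrand f(s) has mean 0 because each increment f(s) * (B_{s+ds} - B_s) has mean 0. By the Itô isometry:
  Var( int_0^t f(s) dB_s ) = E[ (int_0^t f(s) dB_s)^2 ] = int_0^t f(s)^2 ds.
Here f(s) = s/3 - 6/5, so f(s)^2 = (5*s - 18)^2/225. Integrate:
  int_0^t ((5*s - 18)^2/225) ds = t*(25*t^2 - 270*t + 972)/675.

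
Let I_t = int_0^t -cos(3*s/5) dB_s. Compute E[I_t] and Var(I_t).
E[I_t] = 0; Var(I_t) = t/2 + 5*sin(6*t/5)/12

The Itô integral of a deterministic integrand f(s) has mean 0 because each increment f(s) * (B_{s+ds} - B_s) has mean 0. By the Itô isometry:
  Var( int_0^t f(s) dB_s ) = E[ (int_0^t f(s) dB_s)^2 ] = int_0^t f(s)^2 ds.
Here f(s) = -cos(3*s/5), so f(s)^2 = cos(3*s/5)^2. Integrate:
  int_0^t (cos(3*s/5)^2) ds = t/2 + 5*sin(6*t/5)/12.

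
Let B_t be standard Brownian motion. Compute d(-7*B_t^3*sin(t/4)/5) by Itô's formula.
d(-7*B_t^3*sin(t/4)/5) = (-7*B_t*(B_t^2*cos(t/4) + 12*sin(t/4))/20) dt + (-21*B_t^2*sin(t/4)/5) dB_t

Itô's formula for f(t, x): d f(t, B_t) = (f_t + (1/2) f_xx) dt + f_x dB_t. Compute partials of f(t, x) = -7*x^3*sin(t/4)/5:
  f_t(t,x)  = -7*x^3*cos(t/4)/20
  f_x(t,x)  = -21*x^2*sin(t/4)/5
  f_xx(t,x) = -42*x*sin(t/4)/5
Assemble drift = f_t + (1/2) f_xx = -7*x*(x^2*cos(t/4) + 12*sin(t/4))/20 and diffusion = f_x = -21*x^2*sin(t/4)/5. Substituting x = B_t:
  d(-7*B_t^3*sin(t/4)/5) = (-7*B_t*(B_t^2*cos(t/4) + 12*sin(t/4))/20) dt + (-21*B_t^2*sin(t/4)/5) dB_t.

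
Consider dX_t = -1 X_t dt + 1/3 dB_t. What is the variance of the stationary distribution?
lim Var(X_t) = 1/18

The OU SDE dX = -theta X dt + sigma dB admits the integrating factor exp(theta t): d(exp(theta t) X_t) = sigma exp(theta t) dB_t. Integrating from 0 to t gives X_t = x_0 * exp(-theta t) + sigma * int_0^t exp(-theta (t-s)) dB_s for any initial x_0. The Itô integral has variance (by the Itô isometry) sigma^2 * int_0^t exp(-2 theta (t - s)) ds = sigma^2 * (1 - exp(-2 theta t)) / (2 theta), independent of x_0.
With theta = 1, sigma = 1/3:
  Var(X_t) = (1/3)^2 * (1 - exp(-2*1 t)) / (2 * 1) = 1/18 - exp(-2*t)/18.
As t -> infinity, exp(-2*1 t) -> 0, so the stationary variance is sigma^2 / (2 theta) = 1/18.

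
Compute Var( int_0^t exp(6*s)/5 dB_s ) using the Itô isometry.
Var = exp(12*t)/300 - 1/300

The Itô integral of a deterministic integrand f(s) has mean 0 because each increment f(s) * (B_{s+ds} - B_s) has mean 0. By the Itô isometry:
  Var( int_0^t f(s) dB_s ) = E[ (int_0^t f(s) dB_s)^2 ] = int_0^t f(s)^2 ds.
Here f(s) = exp(6*s)/5, so f(s)^2 = exp(12*s)/25. Integrate:
  int_0^t (exp(12*s)/25) ds = exp(12*t)/300 - 1/300.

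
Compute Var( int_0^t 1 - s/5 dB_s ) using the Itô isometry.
Var = t*(t^2 - 15*t + 75)/75

The Itô integral of a deterministic integrand f(s) has mean 0 because each increment f(s) * (B_{s+ds} - B_s) has mean 0. By the Itô isometry:
  Var( int_0^t f(s) dB_s ) = E[ (int_0^t f(s) dB_s)^2 ] = int_0^t f(s)^2 ds.
Here f(s) = 1 - s/5, so f(s)^2 = (s - 5)^2/25. Integrate:
  int_0^t ((s - 5)^2/25) ds = t*(t^2 - 15*t + 75)/75.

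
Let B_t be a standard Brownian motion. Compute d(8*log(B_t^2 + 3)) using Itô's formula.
d(8*log(B_t^2 + 3)) = (8*(3 - B_t^2)/(B_t^2 + 3)^2) dt + (16*B_t/(B_t^2 + 3)) dB_t

Itô's formula for f(B_t) gives d f(B_t) = f'(B_t) dB_t + (1/2) f''(B_t) dt. Compute derivatives of f(x) = 8*log(x^2 + 3):
  f'(x)  = 16*x/(x^2 + 3)
  f''(x) = 16*(3 - x^2)/(x^2 + 3)^2
Substitute x = B_t and multiply the f'' term by 1/2:
  drift     = (1/2) * (16*(3 - x^2)/(x^2 + 3)^2) evaluated at B_t = 8*(3 - B_t^2)/(B_t^2 + 3)^2
  diffusion = (16*x/(x^2 + 3)) evaluated at B_t = 16*B_t/(B_t^2 + 3)
Therefore d(8*log(B_t^2 + 3)) = (8*(3 - B_t^2)/(B_t^2 + 3)^2) dt + (16*B_t/(B_t^2 + 3)) dB_t.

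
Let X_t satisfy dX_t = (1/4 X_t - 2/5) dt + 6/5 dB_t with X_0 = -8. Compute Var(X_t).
Var(X_t) = 72*exp(t/2)/25 - 72/25

The variance V(t) = Var(X_t) satisfies V'(t) = 2 a V(t) + c^2 with V(0) = 0 (drift coefficient is linear in X, diffusion is constant). With a = 1/4, c = 6/5, the solution is
  V(t) = (c^2 / (2 a)) * (exp(2 a t) - 1)
       = ((6/5)^2 / (2*(1/4))) * (exp((1/2) t) - 1)
       = 72*exp(t/2)/25 - 72/25.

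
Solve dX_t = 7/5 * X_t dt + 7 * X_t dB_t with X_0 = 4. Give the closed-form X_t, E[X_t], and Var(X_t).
X_t = 4 * exp((-231/10) t + (7) B_t); E[X_t] = 4*exp(7*t/5); Var(X_t) = 16*(exp(49*t) - 1)*exp(14*t/5)

For GBM dX = mu X dt + sigma X dB with X_0 = x_0, apply Itô to Y = log X: dY = (mu - sigma^2/2) dt + sigma dB, so Y_t = log(x_0) + (mu - sigma^2/2) t + sigma B_t and hence X_t = x_0 * exp((mu - sigma^2/2) t + sigma B_t).
With mu = 7/5, sigma = 7, x_0 = 4, this gives:
  X_t = 4 * exp((-231/10) * t + (7) * B_t).
Since sigma*B_t ~ Normal(0, sigma^2 t), E[exp(sigma*B_t)] = exp(sigma^2 t / 2); so E[X_t] = x_0 * exp((mu - sigma^2/2) t) * exp(sigma^2 t / 2) = x_0 * exp(mu t) = 4*exp(7*t/5).
Var(X_t) = E[X_t^2] - (E[X_t])^2 = x_0^2 * exp(2 mu t) * (exp(sigma^2 t) - 1) = 16*(exp(49*t) - 1)*exp(14*t/5).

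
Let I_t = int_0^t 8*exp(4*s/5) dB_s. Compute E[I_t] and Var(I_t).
E[I_t] = 0; Var(I_t) = 40*exp(8*t/5) - 40

The Itô integral of a deterministic integrand f(s) has mean 0 because each increment f(s) * (B_{s+ds} - B_s) has mean 0. By the Itô isometry:
  Var( int_0^t f(s) dB_s ) = E[ (int_0^t f(s) dB_s)^2 ] = int_0^t f(s)^2 ds.
Here f(s) = 8*exp(4*s/5), so f(s)^2 = 64*exp(8*s/5). Integrate:
  int_0^t (64*exp(8*s/5)) ds = 40*exp(8*t/5) - 40.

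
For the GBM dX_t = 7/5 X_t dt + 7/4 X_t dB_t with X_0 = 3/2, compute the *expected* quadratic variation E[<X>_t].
E[<X>_t] = 315*exp(469*t/80)/268 - 315/268

<X>_t = int_0^t ((7/4) * X_s)^2 ds. Taking expectation inside the integral: E[<X>_t] = (7/4)^2 * int_0^t E[X_s^2] ds. For GBM, E[X_s^2] = x_0^2 * exp((2 mu + sigma^2) s). Integrating:
  E[<X>_t] = (7/4)^2 * (3/2)^2 * (exp((2*(7/5) + (7/4)^2) t) - 1) / (2*(7/5) + (7/4)^2)
           = (7/4)^2 * (3/2)^2 * (exp((469/80) t) - 1) / (469/80) = 315*exp(469*t/80)/268 - 315/268.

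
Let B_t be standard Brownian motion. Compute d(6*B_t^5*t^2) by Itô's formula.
d(6*B_t^5*t^2) = (12*B_t^3*t*(B_t^2 + 5*t)) dt + (30*B_t^4*t^2) dB_t

Itô's formula for f(t, x): d f(t, B_t) = (f_t + (1/2) f_xx) dt + f_x dB_t. Compute partials of f(t, x) = 6*t^2*x^5:
  f_t(t,x)  = 12*t*x^5
  f_x(t,x)  = 30*t^2*x^4
  f_xx(t,x) = 120*t^2*x^3
Assemble drift = f_t + (1/2) f_xx = 12*t*x^3*(5*t + x^2) and diffusion = f_x = 30*t^2*x^4. Substituting x = B_t:
  d(6*B_t^5*t^2) = (12*B_t^3*t*(B_t^2 + 5*t)) dt + (30*B_t^4*t^2) dB_t.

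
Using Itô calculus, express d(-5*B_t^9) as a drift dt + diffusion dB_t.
d(-5*B_t^9) = (-180*B_t^7) dt + (-45*B_t^8) dB_t

Itô's formula for f(B_t) gives d f(B_t) = f'(B_t) dB_t + (1/2) f''(B_t) dt. Compute derivatives of f(x) = -5*x^9:
  f'(x)  = -45*x^8
  f''(x) = -360*x^7
Substitute x = B_t and multiply the f'' term by 1/2:
  drift     = (1/2) * (-360*x^7) evaluated at B_t = -180*B_t^7
  diffusion = (-45*x^8) evaluated at B_t = -45*B_t^8
Therefore d(-5*B_t^9) = (-180*B_t^7) dt + (-45*B_t^8) dB_t.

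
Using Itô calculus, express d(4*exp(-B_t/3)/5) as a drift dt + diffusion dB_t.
d(4*exp(-B_t/3)/5) = (2*exp(-B_t/3)/45) dt + (-4*exp(-B_t/3)/15) dB_t

Itô's formula for f(B_t) gives d f(B_t) = f'(B_t) dB_t + (1/2) f''(B_t) dt. Compute derivatives of f(x) = 4*exp(-x/3)/5:
  f'(x)  = -4*exp(-x/3)/15
  f''(x) = 4*exp(-x/3)/45
Substitute x = B_t and multiply the f'' term by 1/2:
  drift     = (1/2) * (4*exp(-x/3)/45) evaluated at B_t = 2*exp(-B_t/3)/45
  diffusion = (-4*exp(-x/3)/15) evaluated at B_t = -4*exp(-B_t/3)/15
Therefore d(4*exp(-B_t/3)/5) = (2*exp(-B_t/3)/45) dt + (-4*exp(-B_t/3)/15) dB_t.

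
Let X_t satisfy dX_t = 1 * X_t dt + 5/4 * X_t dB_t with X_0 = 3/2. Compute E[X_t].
E[X_t] = 3*exp(t)/2

For GBM dX = mu X dt + sigma X dB with X_0 = x_0, apply Itô to Y = log X: dY = (mu - sigma^2/2) dt + sigma dB, so Y_t = log(x_0) + (mu - sigma^2/2) t + sigma B_t and hence X_t = x_0 * exp((mu - sigma^2/2) t + sigma B_t).
With mu = 1, sigma = 5/4, x_0 = 3/2, this gives:
  X_t = 3/2 * exp((7/32) * t + (5/4) * B_t).
Since sigma*B_t ~ Normal(0, sigma^2 t), E[exp(sigma*B_t)] = exp(sigma^2 t / 2); so E[X_t] = x_0 * exp((mu - sigma^2/2) t) * exp(sigma^2 t / 2) = x_0 * exp(mu t) = 3*exp(t)/2.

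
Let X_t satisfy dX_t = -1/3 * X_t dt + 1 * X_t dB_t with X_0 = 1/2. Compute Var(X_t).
Var(X_t) = (exp(t) - 1)*exp(-2*t/3)/4

For GBM dX = mu X dt + sigma X dB with X_0 = x_0, apply Itô to Y = log X: dY = (mu - sigma^2/2) dt + sigma dB, so Y_t = log(x_0) + (mu - sigma^2/2) t + sigma B_t and hence X_t = x_0 * exp((mu - sigma^2/2) t + sigma B_t).
With mu = -1/3, sigma = 1, x_0 = 1/2, this gives:
  X_t = 1/2 * exp((-5/6) * t + (1) * B_t).
Since sigma*B_t ~ Normal(0, sigma^2 t), E[exp(sigma*B_t)] = exp(sigma^2 t / 2); so E[X_t] = x_0 * exp((mu - sigma^2/2) t) * exp(sigma^2 t / 2) = x_0 * exp(mu t) = exp(-t/3)/2.
Var(X_t) = E[X_t^2] - (E[X_t])^2 = x_0^2 * exp(2 mu t) * (exp(sigma^2 t) - 1) = (exp(t) - 1)*exp(-2*t/3)/4.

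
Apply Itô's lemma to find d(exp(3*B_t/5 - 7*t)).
d(exp(3*B_t/5 - 7*t)) = (-341*exp(3*B_t/5 - 7*t)/50) dt + (3*exp(3*B_t/5 - 7*t)/5) dB_t

Itô's formula for f(t, x): d f(t, B_t) = (f_t + (1/2) f_xx) dt + f_x dB_t. Compute partials of f(t, x) = exp(-7*t + 3*x/5):
  f_t(t,x)  = -7*exp(-7*t + 3*x/5)
  f_x(t,x)  = 3*exp(-7*t + 3*x/5)/5
  f_xx(t,x) = 9*exp(-7*t + 3*x/5)/25
Assemble drift = f_t + (1/2) f_xx = -341*exp(-7*t + 3*x/5)/50 and diffusion = f_x = 3*exp(-7*t + 3*x/5)/5. Substituting x = B_t:
  d(exp(3*B_t/5 - 7*t)) = (-341*exp(3*B_t/5 - 7*t)/50) dt + (3*exp(3*B_t/5 - 7*t)/5) dB_t.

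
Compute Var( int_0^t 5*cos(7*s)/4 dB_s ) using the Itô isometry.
Var = 25*t/32 + 25*sin(14*t)/448

The Itô integral of a deterministic integrand f(s) has mean 0 because each increment f(s) * (B_{s+ds} - B_s) has mean 0. By the Itô isometry:
  Var( int_0^t f(s) dB_s ) = E[ (int_0^t f(s) dB_s)^2 ] = int_0^t f(s)^2 ds.
Here f(s) = 5*cos(7*s)/4, so f(s)^2 = 25*cos(7*s)^2/16. Integrate:
  int_0^t (25*cos(7*s)^2/16) ds = 25*t/32 + 25*sin(14*t)/448.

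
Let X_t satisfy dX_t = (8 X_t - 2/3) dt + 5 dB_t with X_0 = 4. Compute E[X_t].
E[X_t] = 47*exp(8*t)/12 + 1/12

Taking expectations and using E[dB_t] = 0, the mean m(t) = E[X_t] satisfies the ODE m'(t) = a m(t) + b with m(0) = x_0. With a = 8, b = -2/3, x_0 = 4, the solution is
  m(t) = x_0 * exp(a t) + (b/a) * (exp(a t) - 1)
       = 4 * exp(8 t) + ((-2/3)/8) * (exp(8 t) - 1)
       = 47*exp(8*t)/12 + 1/12.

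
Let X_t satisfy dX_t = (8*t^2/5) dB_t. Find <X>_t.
<X>_t = 64*t^5/125

For an Itô process dX_t = a(t) dt + b(t) dB_t, the quadratic variation is <X>_t = int_0^t b(s)^2 ds (the drift term does not contribute). Here b(s) = 8*s^2/5, so
  b(s)^2 = 64*s^4/25.
Integrating from 0 to t:
  <X>_t = int_0^t (64*s^4/25) ds = 64*t^5/125.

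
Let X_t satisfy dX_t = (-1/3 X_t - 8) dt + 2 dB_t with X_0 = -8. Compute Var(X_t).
Var(X_t) = 6 - 6*exp(-2*t/3)

The variance V(t) = Var(X_t) satisfies V'(t) = 2 a V(t) + c^2 with V(0) = 0 (drift coefficient is linear in X, diffusion is constant). With a = -1/3, c = 2, the solution is
  V(t) = (c^2 / (2 a)) * (exp(2 a t) - 1)
       = (2^2 / (2*(-1/3))) * (exp((-2/3) t) - 1)
       = 6 - 6*exp(-2*t/3).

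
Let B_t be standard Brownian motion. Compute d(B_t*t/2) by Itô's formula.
d(B_t*t/2) = (B_t/2) dt + (t/2) dB_t

Itô's formula for f(t, x): d f(t, B_t) = (f_t + (1/2) f_xx) dt + f_x dB_t. Compute partials of f(t, x) = t*x/2:
  f_t(t,x)  = x/2
  f_x(t,x)  = t/2
  f_xx(t,x) = 0
Assemble drift = f_t + (1/2) f_xx = x/2 and diffusion = f_x = t/2. Substituting x = B_t:
  d(B_t*t/2) = (B_t/2) dt + (t/2) dB_t.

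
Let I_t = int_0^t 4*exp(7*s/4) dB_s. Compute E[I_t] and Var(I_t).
E[I_t] = 0; Var(I_t) = 32*exp(7*t/2)/7 - 32/7

The Itô integral of a deterministic integrand f(s) has mean 0 because each increment f(s) * (B_{s+ds} - B_s) has mean 0. By the Itô isometry:
  Var( int_0^t f(s) dB_s ) = E[ (int_0^t f(s) dB_s)^2 ] = int_0^t f(s)^2 ds.
Here f(s) = 4*exp(7*s/4), so f(s)^2 = 16*exp(7*s/2). Integrate:
  int_0^t (16*exp(7*s/2)) ds = 32*exp(7*t/2)/7 - 32/7.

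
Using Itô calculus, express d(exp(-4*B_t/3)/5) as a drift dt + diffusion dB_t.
d(exp(-4*B_t/3)/5) = (8*exp(-4*B_t/3)/45) dt + (-4*exp(-4*B_t/3)/15) dB_t

Itô's formula for f(B_t) gives d f(B_t) = f'(B_t) dB_t + (1/2) f''(B_t) dt. Compute derivatives of f(x) = exp(-4*x/3)/5:
  f'(x)  = -4*exp(-4*x/3)/15
  f''(x) = 16*exp(-4*x/3)/45
Substitute x = B_t and multiply the f'' term by 1/2:
  drift     = (1/2) * (16*exp(-4*x/3)/45) evaluated at B_t = 8*exp(-4*B_t/3)/45
  diffusion = (-4*exp(-4*x/3)/15) evaluated at B_t = -4*exp(-4*B_t/3)/15
Therefore d(exp(-4*B_t/3)/5) = (8*exp(-4*B_t/3)/45) dt + (-4*exp(-4*B_t/3)/15) dB_t.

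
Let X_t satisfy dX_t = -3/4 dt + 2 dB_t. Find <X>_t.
<X>_t = 4*t

For an Itô process dX_t = a(t) dt + b(t) dB_t, the quadratic variation is <X>_t = int_0^t b(s)^2 ds (the drift term does not contribute). Here b(s) = 2, so
  b(s)^2 = 4.
Integrating from 0 to t:
  <X>_t = int_0^t (4) ds = 4*t.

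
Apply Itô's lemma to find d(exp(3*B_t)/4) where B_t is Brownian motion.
d(exp(3*B_t)/4) = (9*exp(3*B_t)/8) dt + (3*exp(3*B_t)/4) dB_t

Itô's formula for f(B_t) gives d f(B_t) = f'(B_t) dB_t + (1/2) f''(B_t) dt. Compute derivatives of f(x) = exp(3*x)/4:
  f'(x)  = 3*exp(3*x)/4
  f''(x) = 9*exp(3*x)/4
Substitute x = B_t and multiply the f'' term by 1/2:
  drift     = (1/2) * (9*exp(3*x)/4) evaluated at B_t = 9*exp(3*B_t)/8
  diffusion = (3*exp(3*x)/4) evaluated at B_t = 3*exp(3*B_t)/4
Therefore d(exp(3*B_t)/4) = (9*exp(3*B_t)/8) dt + (3*exp(3*B_t)/4) dB_t.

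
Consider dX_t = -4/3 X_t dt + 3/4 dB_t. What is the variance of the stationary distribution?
lim Var(X_t) = 27/128

The OU SDE dX = -theta X dt + sigma dB admits the integrating factor exp(theta t): d(exp(theta t) X_t) = sigma exp(theta t) dB_t. Integrating from 0 to t gives X_t = x_0 * exp(-theta t) + sigma * int_0^t exp(-theta (t-s)) dB_s for any initial x_0. The Itô integral has variance (by the Itô isometry) sigma^2 * int_0^t exp(-2 theta (t - s)) ds = sigma^2 * (1 - exp(-2 theta t)) / (2 theta), independent of x_0.
With theta = 4/3, sigma = 3/4:
  Var(X_t) = (3/4)^2 * (1 - exp(-2*4/3 t)) / (2 * 4/3) = 27/128 - 27*exp(-8*t/3)/128.
As t -> infinity, exp(-2*4/3 t) -> 0, so the stationary variance is sigma^2 / (2 theta) = 27/128.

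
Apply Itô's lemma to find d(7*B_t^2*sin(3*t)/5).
d(7*B_t^2*sin(3*t)/5) = (21*B_t^2*cos(3*t)/5 + 7*sin(3*t)/5) dt + (14*B_t*sin(3*t)/5) dB_t

Itô's formula for f(t, x): d f(t, B_t) = (f_t + (1/2) f_xx) dt + f_x dB_t. Compute partials of f(t, x) = 7*x^2*sin(3*t)/5:
  f_t(t,x)  = 21*x^2*cos(3*t)/5
  f_x(t,x)  = 14*x*sin(3*t)/5
  f_xx(t,x) = 14*sin(3*t)/5
Assemble drift = f_t + (1/2) f_xx = 21*x^2*cos(3*t)/5 + 7*sin(3*t)/5 and diffusion = f_x = 14*x*sin(3*t)/5. Substituting x = B_t:
  d(7*B_t^2*sin(3*t)/5) = (21*B_t^2*cos(3*t)/5 + 7*sin(3*t)/5) dt + (14*B_t*sin(3*t)/5) dB_t.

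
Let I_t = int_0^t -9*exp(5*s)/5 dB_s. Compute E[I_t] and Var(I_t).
E[I_t] = 0; Var(I_t) = 81*exp(10*t)/250 - 81/250

The Itô integral of a deterministic integrand f(s) has mean 0 because each increment f(s) * (B_{s+ds} - B_s) has mean 0. By the Itô isometry:
  Var( int_0^t f(s) dB_s ) = E[ (int_0^t f(s) dB_s)^2 ] = int_0^t f(s)^2 ds.
Here f(s) = -9*exp(5*s)/5, so f(s)^2 = 81*exp(10*s)/25. Integrate:
  int_0^t (81*exp(10*s)/25) ds = 81*exp(10*t)/250 - 81/250.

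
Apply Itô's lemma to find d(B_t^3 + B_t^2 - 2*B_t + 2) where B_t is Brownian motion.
d(B_t^3 + B_t^2 - 2*B_t + 2) = (3*B_t + 1) dt + (3*B_t^2 + 2*B_t - 2) dB_t

Itô's formula for f(B_t) gives d f(B_t) = f'(B_t) dB_t + (1/2) f''(B_t) dt. Compute derivatives of f(x) = x^3 + x^2 - 2*x + 2:
  f'(x)  = 3*x^2 + 2*x - 2
  f''(x) = 6*x + 2
Substitute x = B_t and multiply the f'' term by 1/2:
  drift     = (1/2) * (6*x + 2) evaluated at B_t = 3*B_t + 1
  diffusion = (3*x^2 + 2*x - 2) evaluated at B_t = 3*B_t^2 + 2*B_t - 2
Therefore d(B_t^3 + B_t^2 - 2*B_t + 2) = (3*B_t + 1) dt + (3*B_t^2 + 2*B_t - 2) dB_t.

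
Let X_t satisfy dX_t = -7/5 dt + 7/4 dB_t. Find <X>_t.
<X>_t = 49*t/16

For an Itô process dX_t = a(t) dt + b(t) dB_t, the quadratic variation is <X>_t = int_0^t b(s)^2 ds (the drift term does not contribute). Here b(s) = 7/4, so
  b(s)^2 = 49/16.
Integrating from 0 to t:
  <X>_t = int_0^t (49/16) ds = 49*t/16.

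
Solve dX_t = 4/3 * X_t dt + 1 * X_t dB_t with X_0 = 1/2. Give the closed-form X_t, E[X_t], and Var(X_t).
X_t = 1/2 * exp((5/6) t + (1) B_t); E[X_t] = exp(4*t/3)/2; Var(X_t) = (exp(t) - 1)*exp(8*t/3)/4

For GBM dX = mu X dt + sigma X dB with X_0 = x_0, apply Itô to Y = log X: dY = (mu - sigma^2/2) dt + sigma dB, so Y_t = log(x_0) + (mu - sigma^2/2) t + sigma B_t and hence X_t = x_0 * exp((mu - sigma^2/2) t + sigma B_t).
With mu = 4/3, sigma = 1, x_0 = 1/2, this gives:
  X_t = 1/2 * exp((5/6) * t + (1) * B_t).
Since sigma*B_t ~ Normal(0, sigma^2 t), E[exp(sigma*B_t)] = exp(sigma^2 t / 2); so E[X_t] = x_0 * exp((mu - sigma^2/2) t) * exp(sigma^2 t / 2) = x_0 * exp(mu t) = exp(4*t/3)/2.
Var(X_t) = E[X_t^2] - (E[X_t])^2 = x_0^2 * exp(2 mu t) * (exp(sigma^2 t) - 1) = (exp(t) - 1)*exp(8*t/3)/4.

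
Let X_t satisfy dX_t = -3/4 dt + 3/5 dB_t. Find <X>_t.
<X>_t = 9*t/25

For an Itô process dX_t = a(t) dt + b(t) dB_t, the quadratic variation is <X>_t = int_0^t b(s)^2 ds (the drift term does not contribute). Here b(s) = 3/5, so
  b(s)^2 = 9/25.
Integrating from 0 to t:
  <X>_t = int_0^t (9/25) ds = 9*t/25.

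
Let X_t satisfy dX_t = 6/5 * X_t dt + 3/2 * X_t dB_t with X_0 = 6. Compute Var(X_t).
Var(X_t) = 36*(exp(9*t/4) - 1)*exp(12*t/5)

For GBM dX = mu X dt + sigma X dB with X_0 = x_0, apply Itô to Y = log X: dY = (mu - sigma^2/2) dt + sigma dB, so Y_t = log(x_0) + (mu - sigma^2/2) t + sigma B_t and hence X_t = x_0 * exp((mu - sigma^2/2) t + sigma B_t).
With mu = 6/5, sigma = 3/2, x_0 = 6, this gives:
  X_t = 6 * exp((3/40) * t + (3/2) * B_t).
Since sigma*B_t ~ Normal(0, sigma^2 t), E[exp(sigma*B_t)] = exp(sigma^2 t / 2); so E[X_t] = x_0 * exp((mu - sigma^2/2) t) * exp(sigma^2 t / 2) = x_0 * exp(mu t) = 6*exp(6*t/5).
Var(X_t) = E[X_t^2] - (E[X_t])^2 = x_0^2 * exp(2 mu t) * (exp(sigma^2 t) - 1) = 36*(exp(9*t/4) - 1)*exp(12*t/5).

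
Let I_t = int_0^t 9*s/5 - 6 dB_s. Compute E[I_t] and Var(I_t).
E[I_t] = 0; Var(I_t) = 9*t*(3*t^2 - 30*t + 100)/25

The Itô integral of a deterministic integrand f(s) has mean 0 because each increment f(s) * (B_{s+ds} - B_s) has mean 0. By the Itô isometry:
  Var( int_0^t f(s) dB_s ) = E[ (int_0^t f(s) dB_s)^2 ] = int_0^t f(s)^2 ds.
Here f(s) = 9*s/5 - 6, so f(s)^2 = 9*(3*s - 10)^2/25. Integrate:
  int_0^t (9*(3*s - 10)^2/25) ds = 9*t*(3*t^2 - 30*t + 100)/25.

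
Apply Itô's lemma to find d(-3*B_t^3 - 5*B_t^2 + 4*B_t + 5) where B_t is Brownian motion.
d(-3*B_t^3 - 5*B_t^2 + 4*B_t + 5) = (-9*B_t - 5) dt + (-9*B_t^2 - 10*B_t + 4) dB_t

Itô's formula for f(B_t) gives d f(B_t) = f'(B_t) dB_t + (1/2) f''(B_t) dt. Compute derivatives of f(x) = -3*x^3 - 5*x^2 + 4*x + 5:
  f'(x)  = -9*x^2 - 10*x + 4
  f''(x) = -18*x - 10
Substitute x = B_t and multiply the f'' term by 1/2:
  drift     = (1/2) * (-18*x - 10) evaluated at B_t = -9*B_t - 5
  diffusion = (-9*x^2 - 10*x + 4) evaluated at B_t = -9*B_t^2 - 10*B_t + 4
Therefore d(-3*B_t^3 - 5*B_t^2 + 4*B_t + 5) = (-9*B_t - 5) dt + (-9*B_t^2 - 10*B_t + 4) dB_t.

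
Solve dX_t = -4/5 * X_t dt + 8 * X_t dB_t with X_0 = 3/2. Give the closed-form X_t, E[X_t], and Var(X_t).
X_t = 3/2 * exp((-164/5) t + (8) B_t); E[X_t] = 3*exp(-4*t/5)/2; Var(X_t) = (9*exp(64*t) - 9)*exp(-8*t/5)/4

For GBM dX = mu X dt + sigma X dB with X_0 = x_0, apply Itô to Y = log X: dY = (mu - sigma^2/2) dt + sigma dB, so Y_t = log(x_0) + (mu - sigma^2/2) t + sigma B_t and hence X_t = x_0 * exp((mu - sigma^2/2) t + sigma B_t).
With mu = -4/5, sigma = 8, x_0 = 3/2, this gives:
  X_t = 3/2 * exp((-164/5) * t + (8) * B_t).
Since sigma*B_t ~ Normal(0, sigma^2 t), E[exp(sigma*B_t)] = exp(sigma^2 t / 2); so E[X_t] = x_0 * exp((mu - sigma^2/2) t) * exp(sigma^2 t / 2) = x_0 * exp(mu t) = 3*exp(-4*t/5)/2.
Var(X_t) = E[X_t^2] - (E[X_t])^2 = x_0^2 * exp(2 mu t) * (exp(sigma^2 t) - 1) = (9*exp(64*t) - 9)*exp(-8*t/5)/4.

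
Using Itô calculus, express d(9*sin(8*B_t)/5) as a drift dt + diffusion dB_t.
d(9*sin(8*B_t)/5) = (-288*sin(8*B_t)/5) dt + (72*cos(8*B_t)/5) dB_t

Itô's formula for f(B_t) gives d f(B_t) = f'(B_t) dB_t + (1/2) f''(B_t) dt. Compute derivatives of f(x) = 9*sin(8*x)/5:
  f'(x)  = 72*cos(8*x)/5
  f''(x) = -576*sin(8*x)/5
Substitute x = B_t and multiply the f'' term by 1/2:
  drift     = (1/2) * (-576*sin(8*x)/5) evaluated at B_t = -288*sin(8*B_t)/5
  diffusion = (72*cos(8*x)/5) evaluated at B_t = 72*cos(8*B_t)/5
Therefore d(9*sin(8*B_t)/5) = (-288*sin(8*B_t)/5) dt + (72*cos(8*B_t)/5) dB_t.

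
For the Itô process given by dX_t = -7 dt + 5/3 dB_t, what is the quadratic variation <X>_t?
<X>_t = 25*t/9

For an Itô process dX_t = a(t) dt + b(t) dB_t, the quadratic variation is <X>_t = int_0^t b(s)^2 ds (the drift term does not contribute). Here b(s) = 5/3, so
  b(s)^2 = 25/9.
Integrating from 0 to t:
  <X>_t = int_0^t (25/9) ds = 25*t/9.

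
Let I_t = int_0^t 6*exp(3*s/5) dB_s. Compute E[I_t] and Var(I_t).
E[I_t] = 0; Var(I_t) = 30*exp(6*t/5) - 30

The Itô integral of a deterministic integrand f(s) has mean 0 because each increment f(s) * (B_{s+ds} - B_s) has mean 0. By the Itô isometry:
  Var( int_0^t f(s) dB_s ) = E[ (int_0^t f(s) dB_s)^2 ] = int_0^t f(s)^2 ds.
Here f(s) = 6*exp(3*s/5), so f(s)^2 = 36*exp(6*s/5). Integrate:
  int_0^t (36*exp(6*s/5)) ds = 30*exp(6*t/5) - 30.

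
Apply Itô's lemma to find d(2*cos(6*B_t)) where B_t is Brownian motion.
d(2*cos(6*B_t)) = (-36*cos(6*B_t)) dt + (-12*sin(6*B_t)) dB_t

Itô's formula for f(B_t) gives d f(B_t) = f'(B_t) dB_t + (1/2) f''(B_t) dt. Compute derivatives of f(x) = 2*cos(6*x):
  f'(x)  = -12*sin(6*x)
  f''(x) = -72*cos(6*x)
Substitute x = B_t and multiply the f'' term by 1/2:
  drift     = (1/2) * (-72*cos(6*x)) evaluated at B_t = -36*cos(6*B_t)
  diffusion = (-12*sin(6*x)) evaluated at B_t = -12*sin(6*B_t)
Therefore d(2*cos(6*B_t)) = (-36*cos(6*B_t)) dt + (-12*sin(6*B_t)) dB_t.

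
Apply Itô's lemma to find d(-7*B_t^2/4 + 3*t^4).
d(-7*B_t^2/4 + 3*t^4) = (12*t^3 - 7/4) dt + (-7*B_t/2) dB_t

Itô's formula for f(t, x): d f(t, B_t) = (f_t + (1/2) f_xx) dt + f_x dB_t. Compute partials of f(t, x) = 3*t^4 - 7*x^2/4:
  f_t(t,x)  = 12*t^3
  f_x(t,x)  = -7*x/2
  f_xx(t,x) = -7/2
Assemble drift = f_t + (1/2) f_xx = 12*t^3 - 7/4 and diffusion = f_x = -7*x/2. Substituting x = B_t:
  d(-7*B_t^2/4 + 3*t^4) = (12*t^3 - 7/4) dt + (-7*B_t/2) dB_t.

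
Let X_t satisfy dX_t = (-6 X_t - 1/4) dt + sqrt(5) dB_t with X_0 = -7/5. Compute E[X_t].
E[X_t] = -1/24 - 163*exp(-6*t)/120

Taking expectations and using E[dB_t] = 0, the mean m(t) = E[X_t] satisfies the ODE m'(t) = a m(t) + b with m(0) = x_0. With a = -6, b = -1/4, x_0 = -7/5, the solution is
  m(t) = x_0 * exp(a t) + (b/a) * (exp(a t) - 1)
       = (-7/5) * exp((-6) t) + ((-1/4)/(-6)) * (exp((-6) t) - 1)
       = -1/24 - 163*exp(-6*t)/120.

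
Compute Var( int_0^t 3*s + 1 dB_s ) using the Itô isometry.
Var = t*(3*t^2 + 3*t + 1)

The Itô integral of a deterministic integrand f(s) has mean 0 because each increment f(s) * (B_{s+ds} - B_s) has mean 0. By the Itô isometry:
  Var( int_0^t f(s) dB_s ) = E[ (int_0^t f(s) dB_s)^2 ] = int_0^t f(s)^2 ds.
Here f(s) = 3*s + 1, so f(s)^2 = (3*s + 1)^2. Integrate:
  int_0^t ((3*s + 1)^2) ds = t*(3*t^2 + 3*t + 1).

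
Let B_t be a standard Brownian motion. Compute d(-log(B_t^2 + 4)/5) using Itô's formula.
d(-log(B_t^2 + 4)/5) = ((B_t^2 - 4)/(5*(B_t^2 + 4)^2)) dt + (-2*B_t/(5*B_t^2 + 20)) dB_t

Itô's formula for f(B_t) gives d f(B_t) = f'(B_t) dB_t + (1/2) f''(B_t) dt. Compute derivatives of f(x) = -log(x^2 + 4)/5:
  f'(x)  = -2*x/(5*x^2 + 20)
  f''(x) = 2*(x^2 - 4)/(5*(x^2 + 4)^2)
Substitute x = B_t and multiply the f'' term by 1/2:
  drift     = (1/2) * (2*(x^2 - 4)/(5*(x^2 + 4)^2)) evaluated at B_t = (B_t^2 - 4)/(5*(B_t^2 + 4)^2)
  diffusion = (-2*x/(5*x^2 + 20)) evaluated at B_t = -2*B_t/(5*B_t^2 + 20)
Therefore d(-log(B_t^2 + 4)/5) = ((B_t^2 - 4)/(5*(B_t^2 + 4)^2)) dt + (-2*B_t/(5*B_t^2 + 20)) dB_t.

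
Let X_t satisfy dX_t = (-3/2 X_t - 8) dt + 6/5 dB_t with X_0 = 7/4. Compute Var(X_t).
Var(X_t) = 12/25 - 12*exp(-3*t)/25

The variance V(t) = Var(X_t) satisfies V'(t) = 2 a V(t) + c^2 with V(0) = 0 (drift coefficient is linear in X, diffusion is constant). With a = -3/2, c = 6/5, the solution is
  V(t) = (c^2 / (2 a)) * (exp(2 a t) - 1)
       = ((6/5)^2 / (2*(-3/2))) * (exp((-3) t) - 1)
       = 12/25 - 12*exp(-3*t)/25.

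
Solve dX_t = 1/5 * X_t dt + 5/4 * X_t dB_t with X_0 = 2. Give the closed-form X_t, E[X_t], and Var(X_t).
X_t = 2 * exp((-93/160) t + (5/4) B_t); E[X_t] = 2*exp(t/5); Var(X_t) = 4*(exp(25*t/16) - 1)*exp(2*t/5)

For GBM dX = mu X dt + sigma X dB with X_0 = x_0, apply Itô to Y = log X: dY = (mu - sigma^2/2) dt + sigma dB, so Y_t = log(x_0) + (mu - sigma^2/2) t + sigma B_t and hence X_t = x_0 * exp((mu - sigma^2/2) t + sigma B_t).
With mu = 1/5, sigma = 5/4, x_0 = 2, this gives:
  X_t = 2 * exp((-93/160) * t + (5/4) * B_t).
Since sigma*B_t ~ Normal(0, sigma^2 t), E[exp(sigma*B_t)] = exp(sigma^2 t / 2); so E[X_t] = x_0 * exp((mu - sigma^2/2) t) * exp(sigma^2 t / 2) = x_0 * exp(mu t) = 2*exp(t/5).
Var(X_t) = E[X_t^2] - (E[X_t])^2 = x_0^2 * exp(2 mu t) * (exp(sigma^2 t) - 1) = 4*(exp(25*t/16) - 1)*exp(2*t/5).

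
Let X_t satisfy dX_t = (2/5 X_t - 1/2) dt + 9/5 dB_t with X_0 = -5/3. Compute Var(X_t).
Var(X_t) = 81*exp(4*t/5)/20 - 81/20

The variance V(t) = Var(X_t) satisfies V'(t) = 2 a V(t) + c^2 with V(0) = 0 (drift coefficient is linear in X, diffusion is constant). With a = 2/5, c = 9/5, the solution is
  V(t) = (c^2 / (2 a)) * (exp(2 a t) - 1)
       = ((9/5)^2 / (2*(2/5))) * (exp((4/5) t) - 1)
       = 81*exp(4*t/5)/20 - 81/20.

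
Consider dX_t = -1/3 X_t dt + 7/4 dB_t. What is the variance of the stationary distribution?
lim Var(X_t) = 147/32

The OU SDE dX = -theta X dt + sigma dB admits the integrating factor exp(theta t): d(exp(theta t) X_t) = sigma exp(theta t) dB_t. Integrating from 0 to t gives X_t = x_0 * exp(-theta t) + sigma * int_0^t exp(-theta (t-s)) dB_s for any initial x_0. The Itô integral has variance (by the Itô isometry) sigma^2 * int_0^t exp(-2 theta (t - s)) ds = sigma^2 * (1 - exp(-2 theta t)) / (2 theta), independent of x_0.
With theta = 1/3, sigma = 7/4:
  Var(X_t) = (7/4)^2 * (1 - exp(-2*1/3 t)) / (2 * 1/3) = 147/32 - 147*exp(-2*t/3)/32.
As t -> infinity, exp(-2*1/3 t) -> 0, so the stationary variance is sigma^2 / (2 theta) = 147/32.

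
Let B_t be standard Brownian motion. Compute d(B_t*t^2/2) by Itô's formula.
d(B_t*t^2/2) = (B_t*t) dt + (t^2/2) dB_t

Itô's formula for f(t, x): d f(t, B_t) = (f_t + (1/2) f_xx) dt + f_x dB_t. Compute partials of f(t, x) = t^2*x/2:
  f_t(t,x)  = t*x
  f_x(t,x)  = t^2/2
  f_xx(t,x) = 0
Assemble drift = f_t + (1/2) f_xx = t*x and diffusion = f_x = t^2/2. Substituting x = B_t:
  d(B_t*t^2/2) = (B_t*t) dt + (t^2/2) dB_t.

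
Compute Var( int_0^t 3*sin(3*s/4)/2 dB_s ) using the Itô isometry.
Var = 9*t/8 - 3*sin(3*t/2)/4

The Itô integral of a deterministic integrand f(s) has mean 0 because each increment f(s) * (B_{s+ds} - B_s) has mean 0. By the Itô isometry:
  Var( int_0^t f(s) dB_s ) = E[ (int_0^t f(s) dB_s)^2 ] = int_0^t f(s)^2 ds.
Here f(s) = 3*sin(3*s/4)/2, so f(s)^2 = 9*sin(3*s/4)^2/4. Integrate:
  int_0^t (9*sin(3*s/4)^2/4) ds = 9*t/8 - 3*sin(3*t/2)/4.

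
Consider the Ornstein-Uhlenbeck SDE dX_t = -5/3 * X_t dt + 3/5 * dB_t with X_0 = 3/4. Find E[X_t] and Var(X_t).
E[X_t] = 3*exp(-5*t/3)/4; Var(X_t) = 27/250 - 27*exp(-10*t/3)/250

The OU SDE dX = -theta X dt + sigma dB admits the integrating factor exp(theta t): d(exp(theta t) X_t) = sigma exp(theta t) dB_t. Integrating from 0 to t:
  X_t = x_0 * exp(-theta t) + sigma * int_0^t exp(-theta (t-s)) dB_s.
The Itô integral has mean 0 and (by the Itô isometry) variance sigma^2 * int_0^t exp(-2 theta (t - s)) ds = sigma^2 * (1 - exp(-2 theta t)) / (2 theta).
With theta = 5/3, sigma = 3/5, x_0 = 3/4:
  E[X_t] = 3/4 * exp(-5/3 t) = 3*exp(-5*t/3)/4
  Var(X_t) = (3/5)^2 * (1 - exp(-2*5/3 t)) / (2 * 5/3) = 27/250 - 27*exp(-10*t/3)/250.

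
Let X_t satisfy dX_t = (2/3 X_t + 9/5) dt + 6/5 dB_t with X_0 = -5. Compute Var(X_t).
Var(X_t) = 27*exp(4*t/3)/25 - 27/25

The variance V(t) = Var(X_t) satisfies V'(t) = 2 a V(t) + c^2 with V(0) = 0 (drift coefficient is linear in X, diffusion is constant). With a = 2/3, c = 6/5, the solution is
  V(t) = (c^2 / (2 a)) * (exp(2 a t) - 1)
       = ((6/5)^2 / (2*(2/3))) * (exp((4/3) t) - 1)
       = 27*exp(4*t/3)/25 - 27/25.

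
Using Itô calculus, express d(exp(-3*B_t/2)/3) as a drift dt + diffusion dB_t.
d(exp(-3*B_t/2)/3) = (3*exp(-3*B_t/2)/8) dt + (-exp(-3*B_t/2)/2) dB_t

Itô's formula for f(B_t) gives d f(B_t) = f'(B_t) dB_t + (1/2) f''(B_t) dt. Compute derivatives of f(x) = exp(-3*x/2)/3:
  f'(x)  = -exp(-3*x/2)/2
  f''(x) = 3*exp(-3*x/2)/4
Substitute x = B_t and multiply the f'' term by 1/2:
  drift     = (1/2) * (3*exp(-3*x/2)/4) evaluated at B_t = 3*exp(-3*B_t/2)/8
  diffusion = (-exp(-3*x/2)/2) evaluated at B_t = -exp(-3*B_t/2)/2
Therefore d(exp(-3*B_t/2)/3) = (3*exp(-3*B_t/2)/8) dt + (-exp(-3*B_t/2)/2) dB_t.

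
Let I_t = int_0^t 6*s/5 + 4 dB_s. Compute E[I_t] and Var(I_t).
E[I_t] = 0; Var(I_t) = 4*t*(3*t^2 + 30*t + 100)/25

The Itô integral of a deterministic integrand f(s) has mean 0 because each increment f(s) * (B_{s+ds} - B_s) has mean 0. By the Itô isometry:
  Var( int_0^t f(s) dB_s ) = E[ (int_0^t f(s) dB_s)^2 ] = int_0^t f(s)^2 ds.
Here f(s) = 6*s/5 + 4, so f(s)^2 = 4*(3*s + 10)^2/25. Integrate:
  int_0^t (4*(3*s + 10)^2/25) ds = 4*t*(3*t^2 + 30*t + 100)/25.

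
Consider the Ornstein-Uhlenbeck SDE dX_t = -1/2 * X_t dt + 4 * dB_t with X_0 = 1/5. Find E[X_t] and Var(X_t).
E[X_t] = exp(-t/2)/5; Var(X_t) = 16 - 16*exp(-t)

The OU SDE dX = -theta X dt + sigma dB admits the integrating factor exp(theta t): d(exp(theta t) X_t) = sigma exp(theta t) dB_t. Integrating from 0 to t:
  X_t = x_0 * exp(-theta t) + sigma * int_0^t exp(-theta (t-s)) dB_s.
The Itô integral has mean 0 and (by the Itô isometry) variance sigma^2 * int_0^t exp(-2 theta (t - s)) ds = sigma^2 * (1 - exp(-2 theta t)) / (2 theta).
With theta = 1/2, sigma = 4, x_0 = 1/5:
  E[X_t] = 1/5 * exp(-1/2 t) = exp(-t/2)/5
  Var(X_t) = (4)^2 * (1 - exp(-2*1/2 t)) / (2 * 1/2) = 16 - 16*exp(-t).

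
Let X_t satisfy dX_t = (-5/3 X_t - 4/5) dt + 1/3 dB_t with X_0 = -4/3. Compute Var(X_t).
Var(X_t) = 1/30 - exp(-10*t/3)/30

The variance V(t) = Var(X_t) satisfies V'(t) = 2 a V(t) + c^2 with V(0) = 0 (drift coefficient is linear in X, diffusion is constant). With a = -5/3, c = 1/3, the solution is
  V(t) = (c^2 / (2 a)) * (exp(2 a t) - 1)
       = ((1/3)^2 / (2*(-5/3))) * (exp((-10/3) t) - 1)
       = 1/30 - exp(-10*t/3)/30.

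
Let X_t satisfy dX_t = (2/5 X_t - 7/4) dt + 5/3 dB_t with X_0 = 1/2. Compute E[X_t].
E[X_t] = 35/8 - 31*exp(2*t/5)/8

Taking expectations and using E[dB_t] = 0, the mean m(t) = E[X_t] satisfies the ODE m'(t) = a m(t) + b with m(0) = x_0. With a = 2/5, b = -7/4, x_0 = 1/2, the solution is
  m(t) = x_0 * exp(a t) + (b/a) * (exp(a t) - 1)
       = (1/2) * exp((2/5) t) + ((-7/4)/(2/5)) * (exp((2/5) t) - 1)
       = 35/8 - 31*exp(2*t/5)/8.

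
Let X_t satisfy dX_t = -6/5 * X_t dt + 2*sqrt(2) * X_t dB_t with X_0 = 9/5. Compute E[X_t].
E[X_t] = 9*exp(-6*t/5)/5

For GBM dX = mu X dt + sigma X dB with X_0 = x_0, apply Itô to Y = log X: dY = (mu - sigma^2/2) dt + sigma dB, so Y_t = log(x_0) + (mu - sigma^2/2) t + sigma B_t and hence X_t = x_0 * exp((mu - sigma^2/2) t + sigma B_t).
With mu = -6/5, sigma = 2*sqrt(2), x_0 = 9/5, this gives:
  X_t = 9/5 * exp((-26/5) * t + (2*sqrt(2)) * B_t).
Since sigma*B_t ~ Normal(0, sigma^2 t), E[exp(sigma*B_t)] = exp(sigma^2 t / 2); so E[X_t] = x_0 * exp((mu - sigma^2/2) t) * exp(sigma^2 t / 2) = x_0 * exp(mu t) = 9*exp(-6*t/5)/5.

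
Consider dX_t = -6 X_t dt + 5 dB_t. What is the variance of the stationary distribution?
lim Var(X_t) = 25/12

The OU SDE dX = -theta X dt + sigma dB admits the integrating factor exp(theta t): d(exp(theta t) X_t) = sigma exp(theta t) dB_t. Integrating from 0 to t gives X_t = x_0 * exp(-theta t) + sigma * int_0^t exp(-theta (t-s)) dB_s for any initial x_0. The Itô integral has variance (by the Itô isometry) sigma^2 * int_0^t exp(-2 theta (t - s)) ds = sigma^2 * (1 - exp(-2 theta t)) / (2 theta), independent of x_0.
With theta = 6, sigma = 5:
  Var(X_t) = (5)^2 * (1 - exp(-2*6 t)) / (2 * 6) = 25/12 - 25*exp(-12*t)/12.
As t -> infinity, exp(-2*6 t) -> 0, so the stationary variance is sigma^2 / (2 theta) = 25/12.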